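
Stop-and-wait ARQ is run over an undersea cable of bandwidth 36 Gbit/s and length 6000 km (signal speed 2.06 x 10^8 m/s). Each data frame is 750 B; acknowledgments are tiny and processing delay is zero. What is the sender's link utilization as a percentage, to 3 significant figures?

0.000286 %

t_tx = L/R = 6000/36000000000 = 1.66667e-07 s.
t_prop = 6000000/206000000 = 0.0291262 s; RTT = 0.0582524 s.
Cycle = t_tx + RTT = 0.0582526 s.
Utilization = t_tx / cycle = 1.66667e-07/0.0582526 = 0.000286 %.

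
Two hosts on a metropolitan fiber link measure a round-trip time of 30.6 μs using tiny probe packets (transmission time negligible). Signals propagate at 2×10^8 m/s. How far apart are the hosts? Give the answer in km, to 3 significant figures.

One-way propagation = RTT/2 = 15.3 μs.
d = s × t = 200000000 × 1.53e-05 = 3.06 km.

3.06 km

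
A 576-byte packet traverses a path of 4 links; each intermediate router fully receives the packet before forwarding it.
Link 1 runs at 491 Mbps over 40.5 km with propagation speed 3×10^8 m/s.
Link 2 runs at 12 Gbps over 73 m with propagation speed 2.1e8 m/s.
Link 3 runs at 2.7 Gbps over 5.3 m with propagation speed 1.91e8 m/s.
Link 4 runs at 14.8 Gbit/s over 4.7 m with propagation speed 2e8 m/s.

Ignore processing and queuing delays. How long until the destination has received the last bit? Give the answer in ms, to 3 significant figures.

L = 576 × 8 = 4608 bits.
Transmission delays (L/R per hop): 0.00938493, 0.000384, 0.00170667, 0.000311351 ms; sum = 0.0117869 ms.
Propagation delays (d/s per hop): 0.135, 0.000347619, 2.77487e-05, 2.35e-05 ms; sum = 0.135399 ms.
End-to-end = 0.147 ms.

0.147 ms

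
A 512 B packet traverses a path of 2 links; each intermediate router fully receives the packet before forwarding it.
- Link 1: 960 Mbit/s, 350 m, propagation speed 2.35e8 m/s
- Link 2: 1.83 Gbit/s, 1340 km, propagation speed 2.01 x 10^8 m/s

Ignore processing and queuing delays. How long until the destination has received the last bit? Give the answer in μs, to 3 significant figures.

6670 μs

L = 512 × 8 = 4096 bits.
Transmission delays (L/R per hop): 4.26667, 2.23825 μs; sum = 6.50492 μs.
Propagation delays (d/s per hop): 1.48936, 6666.67 μs; sum = 6668.16 μs.
End-to-end = 6670 μs.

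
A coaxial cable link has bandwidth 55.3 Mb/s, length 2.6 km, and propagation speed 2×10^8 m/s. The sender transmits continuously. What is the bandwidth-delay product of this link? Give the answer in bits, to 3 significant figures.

719 bits

Propagation delay = 2600 / 200000000 = 1.3e-05 s.
BDP = R × t_prop = 55300000 × 1.3e-05 = 718.9 bits.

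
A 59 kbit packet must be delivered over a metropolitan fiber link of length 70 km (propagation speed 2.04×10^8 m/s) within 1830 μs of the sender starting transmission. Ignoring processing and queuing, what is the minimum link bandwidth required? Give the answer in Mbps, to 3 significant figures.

Propagation delay = 70000 / 204000000 = 343.137 μs.
Transmission budget = 1830 − 343.137 = 1486.86 μs.
R ≥ L / t_tx = 59000 bits / 0.00148686 s = 39.7 Mbps.

39.7 Mbps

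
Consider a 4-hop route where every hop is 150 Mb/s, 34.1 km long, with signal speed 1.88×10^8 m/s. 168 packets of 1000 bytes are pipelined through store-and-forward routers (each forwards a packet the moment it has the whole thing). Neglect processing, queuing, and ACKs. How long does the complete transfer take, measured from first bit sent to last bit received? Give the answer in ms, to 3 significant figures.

Per-hop transmission t_tx = L/R = 8000/150000000 = 0.0533333 ms.
Per-hop propagation t_prop = 34100/188000000 = 0.181383 ms.
Pipeline fill: first packet needs 4·t_tx to clear all hops; remaining 167 packets each add one t_tx.
Total = (4+168-1)·t_tx + 4·t_prop = 171·0.0533333 + 4·0.181383 = 9.85 ms.

9.85 ms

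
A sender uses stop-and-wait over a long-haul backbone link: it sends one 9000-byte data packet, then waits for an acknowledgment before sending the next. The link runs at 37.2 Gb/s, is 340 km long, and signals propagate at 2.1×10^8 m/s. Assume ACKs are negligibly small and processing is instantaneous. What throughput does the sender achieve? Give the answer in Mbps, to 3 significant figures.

t_tx = L/R = 72000/37200000000 = 1.93548e-06 s.
t_prop = 340000/210000000 = 0.00161905 s; RTT = 0.0032381 s.
Cycle = t_tx + RTT = 0.00324003 s.
Throughput = L / cycle = 72000 / 0.00324003 = 22.2 Mbps.

22.2 Mbps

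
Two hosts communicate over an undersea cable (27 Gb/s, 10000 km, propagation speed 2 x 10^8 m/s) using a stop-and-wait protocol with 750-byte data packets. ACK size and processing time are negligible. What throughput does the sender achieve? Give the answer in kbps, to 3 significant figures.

t_tx = L/R = 6000/27000000000 = 2.22222e-07 s.
t_prop = 10000000/200000000 = 0.05 s; RTT = 0.1 s.
Cycle = t_tx + RTT = 0.1 s.
Throughput = L / cycle = 6000 / 0.1 = 60.0 kbps.

60.0 kbps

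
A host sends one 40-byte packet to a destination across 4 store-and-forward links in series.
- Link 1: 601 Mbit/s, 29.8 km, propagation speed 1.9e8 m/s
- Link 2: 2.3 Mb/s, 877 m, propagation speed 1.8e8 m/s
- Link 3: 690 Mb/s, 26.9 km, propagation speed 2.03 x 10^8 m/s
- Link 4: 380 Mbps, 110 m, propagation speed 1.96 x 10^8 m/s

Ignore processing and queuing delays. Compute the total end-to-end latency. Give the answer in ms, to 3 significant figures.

L = 40 × 8 = 320 bits.
Transmission delays (L/R per hop): 0.000532446, 0.13913, 0.000463768, 0.000842105 ms; sum = 0.140969 ms.
Propagation delays (d/s per hop): 0.156842, 0.00487222, 0.132512, 0.000561224 ms; sum = 0.294788 ms.
End-to-end = 0.436 ms.

0.436 ms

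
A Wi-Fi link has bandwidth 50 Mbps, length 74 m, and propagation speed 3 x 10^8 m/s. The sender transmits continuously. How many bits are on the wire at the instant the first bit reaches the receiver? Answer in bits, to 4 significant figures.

Propagation delay = 74 / 300000000 = 2.46667e-07 s.
BDP = R × t_prop = 50000000 × 2.46667e-07 = 12.3333 bits.

12.33 bits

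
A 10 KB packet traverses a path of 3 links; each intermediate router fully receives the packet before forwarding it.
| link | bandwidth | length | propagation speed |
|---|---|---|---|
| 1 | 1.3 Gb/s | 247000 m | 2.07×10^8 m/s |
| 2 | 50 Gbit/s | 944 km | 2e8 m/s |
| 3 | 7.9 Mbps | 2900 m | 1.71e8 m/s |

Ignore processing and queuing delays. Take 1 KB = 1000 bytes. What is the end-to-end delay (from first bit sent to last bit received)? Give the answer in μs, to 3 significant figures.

L = 80000 bits.
Transmission delays (L/R per hop): 61.5385, 1.6, 10126.6 μs; sum = 10189.7 μs.
Propagation delays (d/s per hop): 1193.24, 4720, 16.9591 μs; sum = 5930.2 μs.
End-to-end = 16100 μs.

16100 μs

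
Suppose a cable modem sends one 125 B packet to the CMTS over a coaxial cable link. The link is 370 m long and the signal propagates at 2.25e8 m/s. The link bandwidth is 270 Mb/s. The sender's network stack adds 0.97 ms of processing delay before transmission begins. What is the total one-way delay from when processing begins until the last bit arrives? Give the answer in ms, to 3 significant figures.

0.975 ms

L = 125 × 8 = 1000 bits.
Transmission delay = L/R = 1000 / 270000000 = 0.0037037 ms.
Propagation delay = d/s = 370 m / 225000000 m/s = 0.00164444 ms.
Plus processing delay 0.97 ms = 0.97 ms.
Total = 0.975 ms.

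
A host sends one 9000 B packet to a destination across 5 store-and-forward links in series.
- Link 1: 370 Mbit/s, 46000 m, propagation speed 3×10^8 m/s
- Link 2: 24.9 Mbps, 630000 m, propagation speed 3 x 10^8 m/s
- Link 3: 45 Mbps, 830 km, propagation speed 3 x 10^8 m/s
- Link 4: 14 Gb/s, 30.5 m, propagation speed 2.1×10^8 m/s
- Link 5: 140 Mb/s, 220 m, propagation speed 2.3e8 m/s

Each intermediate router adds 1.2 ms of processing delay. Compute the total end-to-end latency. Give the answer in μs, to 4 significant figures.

15030 μs

L = 9000 × 8 = 72000 bits.
Transmission delays (L/R per hop): 194.595, 2891.57, 1600, 5.14286, 514.286 μs; sum = 5205.59 μs.
Propagation delays (d/s per hop): 153.333, 2100, 2766.67, 0.145238, 0.956522 μs; sum = 5021.1 μs.
Processing at 4 router(s): 4 × 1.2 ms = 4800 μs.
End-to-end = 15030 μs.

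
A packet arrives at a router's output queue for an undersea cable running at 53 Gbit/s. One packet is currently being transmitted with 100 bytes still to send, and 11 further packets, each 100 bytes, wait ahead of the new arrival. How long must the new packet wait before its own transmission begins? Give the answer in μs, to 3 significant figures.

Each queued packet: L/R = 800/53000000000 = 0.0150943 μs.
11 queued → 0.166038 μs.
Plus remaining 800 bits of current packet: 0.0150943 μs.
Queuing delay = 0.181 μs.

0.181 μs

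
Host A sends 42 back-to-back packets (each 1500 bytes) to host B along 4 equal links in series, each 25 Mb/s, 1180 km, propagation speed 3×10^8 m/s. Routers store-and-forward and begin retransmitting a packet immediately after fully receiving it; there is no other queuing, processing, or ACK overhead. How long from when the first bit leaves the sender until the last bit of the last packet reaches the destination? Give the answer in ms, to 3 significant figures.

Per-hop transmission t_tx = L/R = 12000/25000000 = 0.48 ms.
Per-hop propagation t_prop = 1180000/300000000 = 3.93333 ms.
Pipeline fill: first packet needs 4·t_tx to clear all hops; remaining 41 packets each add one t_tx.
Total = (4+42-1)·t_tx + 4·t_prop = 45·0.48 + 4·3.93333 = 37.3 ms.

37.3 ms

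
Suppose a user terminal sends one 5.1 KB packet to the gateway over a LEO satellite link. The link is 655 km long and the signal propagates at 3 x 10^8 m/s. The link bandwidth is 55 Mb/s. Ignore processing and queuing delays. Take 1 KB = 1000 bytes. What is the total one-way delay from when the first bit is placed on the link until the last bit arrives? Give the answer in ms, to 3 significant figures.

L = 40800 bits.
Transmission delay = L/R = 40800 / 55000000 = 0.741818 ms.
Propagation delay = d/s = 655000 m / 300000000 m/s = 2.18333 ms.
Total = 2.93 ms.

2.93 ms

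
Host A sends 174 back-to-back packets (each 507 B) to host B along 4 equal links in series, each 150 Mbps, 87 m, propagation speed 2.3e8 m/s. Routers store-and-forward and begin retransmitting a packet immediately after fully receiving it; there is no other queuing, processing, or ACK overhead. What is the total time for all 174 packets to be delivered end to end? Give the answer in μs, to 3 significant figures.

Per-hop transmission t_tx = L/R = 4056/150000000 = 27.04 μs.
Per-hop propagation t_prop = 87/2.3e+08 = 0.378261 μs.
Pipeline fill: first packet needs 4·t_tx to clear all hops; remaining 173 packets each add one t_tx.
Total = (4+174-1)·t_tx + 4·t_prop = 177·27.04 + 4·0.378261 = 4790 μs.

4790 μs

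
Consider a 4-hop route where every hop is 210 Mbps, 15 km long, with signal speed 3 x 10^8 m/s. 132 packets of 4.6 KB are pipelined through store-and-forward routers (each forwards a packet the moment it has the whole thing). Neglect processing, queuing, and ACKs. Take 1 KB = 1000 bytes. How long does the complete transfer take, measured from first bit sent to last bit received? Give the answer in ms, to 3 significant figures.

Per-hop transmission t_tx = L/R = 36800/210000000 = 0.175238 ms.
Per-hop propagation t_prop = 15000/300000000 = 0.05 ms.
Pipeline fill: first packet needs 4·t_tx to clear all hops; remaining 131 packets each add one t_tx.
Total = (4+132-1)·t_tx + 4·t_prop = 135·0.175238 + 4·0.05 = 23.9 ms.

23.9 ms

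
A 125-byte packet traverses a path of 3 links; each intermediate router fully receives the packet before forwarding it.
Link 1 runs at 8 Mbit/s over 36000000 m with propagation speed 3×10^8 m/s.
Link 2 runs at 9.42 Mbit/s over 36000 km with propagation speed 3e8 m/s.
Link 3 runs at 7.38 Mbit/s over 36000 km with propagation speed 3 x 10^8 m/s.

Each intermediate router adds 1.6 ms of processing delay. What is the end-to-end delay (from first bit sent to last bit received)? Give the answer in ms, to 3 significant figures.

364 ms

L = 125 × 8 = 1000 bits.
Transmission delays (L/R per hop): 0.125, 0.106157, 0.135501 ms; sum = 0.366658 ms.
Propagation delays (d/s per hop): 120, 120, 120 ms; sum = 360 ms.
Processing at 2 router(s): 2 × 1.6 ms = 3.2 ms.
End-to-end = 364 ms.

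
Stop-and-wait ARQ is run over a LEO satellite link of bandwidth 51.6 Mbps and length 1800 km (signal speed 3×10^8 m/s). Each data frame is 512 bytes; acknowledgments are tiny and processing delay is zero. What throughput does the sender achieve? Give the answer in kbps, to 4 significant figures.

339.1 kbps

t_tx = L/R = 4096/51600000 = 7.93798e-05 s.
t_prop = 1800000/300000000 = 0.006 s; RTT = 0.012 s.
Cycle = t_tx + RTT = 0.0120794 s.
Throughput = L / cycle = 4096 / 0.0120794 = 339.1 kbps.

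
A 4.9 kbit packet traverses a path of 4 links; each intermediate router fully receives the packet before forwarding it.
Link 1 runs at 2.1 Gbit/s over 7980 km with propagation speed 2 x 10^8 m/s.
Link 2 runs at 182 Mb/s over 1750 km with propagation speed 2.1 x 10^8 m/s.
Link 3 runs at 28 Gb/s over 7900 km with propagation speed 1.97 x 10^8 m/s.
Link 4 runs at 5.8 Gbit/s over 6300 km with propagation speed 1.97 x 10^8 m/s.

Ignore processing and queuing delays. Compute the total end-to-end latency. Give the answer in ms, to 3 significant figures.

L = 4900 bits.
Transmission delays (L/R per hop): 0.00233333, 0.0269231, 0.000175, 0.000844828 ms; sum = 0.0302762 ms.
Propagation delays (d/s per hop): 39.9, 8.33333, 40.1015, 31.9797 ms; sum = 120.315 ms.
End-to-end = 120 ms.

120 ms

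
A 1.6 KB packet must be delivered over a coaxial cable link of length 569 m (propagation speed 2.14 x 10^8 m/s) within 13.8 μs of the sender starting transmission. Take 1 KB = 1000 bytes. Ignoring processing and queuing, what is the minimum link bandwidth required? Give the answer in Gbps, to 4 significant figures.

L = 12800 bits.
Propagation delay = 569 / 214000000 = 2.65888 μs.
Transmission budget = 13.8 − 2.65888 = 11.1411 μs.
R ≥ L / t_tx = 12800 bits / 1.11411e-05 s = 1.149 Gbps.

1.149 Gbps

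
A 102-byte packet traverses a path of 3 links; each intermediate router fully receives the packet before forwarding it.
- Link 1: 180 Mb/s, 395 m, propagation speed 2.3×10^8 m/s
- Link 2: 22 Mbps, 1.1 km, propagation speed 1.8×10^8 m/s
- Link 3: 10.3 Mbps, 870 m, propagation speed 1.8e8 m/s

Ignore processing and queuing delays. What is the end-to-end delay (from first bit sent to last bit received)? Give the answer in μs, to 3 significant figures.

L = 102 × 8 = 816 bits.
Transmission delays (L/R per hop): 4.53333, 37.0909, 79.2233 μs; sum = 120.848 μs.
Propagation delays (d/s per hop): 1.71739, 6.11111, 4.83333 μs; sum = 12.6618 μs.
End-to-end = 134 μs.

134 μs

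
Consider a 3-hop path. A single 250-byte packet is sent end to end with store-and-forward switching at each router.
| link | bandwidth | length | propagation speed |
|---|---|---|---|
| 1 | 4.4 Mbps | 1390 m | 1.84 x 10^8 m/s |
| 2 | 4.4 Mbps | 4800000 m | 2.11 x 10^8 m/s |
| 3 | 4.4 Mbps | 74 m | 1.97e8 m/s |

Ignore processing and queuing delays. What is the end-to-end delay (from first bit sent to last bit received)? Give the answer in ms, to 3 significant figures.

L = 250 × 8 = 2000 bits.
Transmission delay per hop = L/R = 2000/4400000 = 0.454545 ms; 3 hops → 1.36364 ms.
Propagation delays (d/s per hop): 0.00755435, 22.7488, 0.000375635 ms; sum = 22.7567 ms.
End-to-end = 24.1 ms.

24.1 ms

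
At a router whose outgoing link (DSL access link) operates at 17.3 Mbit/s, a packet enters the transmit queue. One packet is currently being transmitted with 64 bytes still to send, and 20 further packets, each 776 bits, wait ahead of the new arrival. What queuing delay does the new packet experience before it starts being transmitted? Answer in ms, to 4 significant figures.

0.9267 ms

Each queued packet: L/R = 776/17300000 = 0.0448555 ms.
20 queued → 0.89711 ms.
Plus remaining 512 bits of current packet: 0.0295954 ms.
Queuing delay = 0.9267 ms.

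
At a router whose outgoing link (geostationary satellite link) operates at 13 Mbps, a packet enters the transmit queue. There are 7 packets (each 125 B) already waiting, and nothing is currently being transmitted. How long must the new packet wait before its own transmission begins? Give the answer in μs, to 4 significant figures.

538.5 μs

Each queued packet: L/R = 1000/13000000 = 76.9231 μs.
7 queued → 538.462 μs.
Queuing delay = 538.5 μs.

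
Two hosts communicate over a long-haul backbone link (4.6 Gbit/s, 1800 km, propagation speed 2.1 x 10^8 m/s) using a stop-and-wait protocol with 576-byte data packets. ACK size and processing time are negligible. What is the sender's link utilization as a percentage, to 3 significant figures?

0.00584 %

t_tx = L/R = 4608/4600000000 = 1.00174e-06 s.
t_prop = 1800000/210000000 = 0.00857143 s; RTT = 0.0171429 s.
Cycle = t_tx + RTT = 0.0171439 s.
Utilization = t_tx / cycle = 1.00174e-06/0.0171439 = 0.00584 %.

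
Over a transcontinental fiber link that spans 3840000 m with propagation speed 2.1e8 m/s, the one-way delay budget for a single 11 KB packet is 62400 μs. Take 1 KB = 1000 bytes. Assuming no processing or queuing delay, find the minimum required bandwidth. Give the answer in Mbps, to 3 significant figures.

1.99 Mbps

L = 88000 bits.
Propagation delay = 3840000 / 210000000 = 18285.7 μs.
Transmission budget = 62400 − 18285.7 = 44114.3 μs.
R ≥ L / t_tx = 88000 bits / 0.0441143 s = 1.99 Mbps.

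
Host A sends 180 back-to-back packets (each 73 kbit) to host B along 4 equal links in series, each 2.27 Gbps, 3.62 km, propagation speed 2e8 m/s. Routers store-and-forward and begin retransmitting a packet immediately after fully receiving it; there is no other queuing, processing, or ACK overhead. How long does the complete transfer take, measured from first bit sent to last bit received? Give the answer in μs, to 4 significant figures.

5957 μs

Per-hop transmission t_tx = L/R = 73000/2270000000 = 32.1586 μs.
Per-hop propagation t_prop = 3620/200000000 = 18.1 μs.
Pipeline fill: first packet needs 4·t_tx to clear all hops; remaining 179 packets each add one t_tx.
Total = (4+180-1)·t_tx + 4·t_prop = 183·32.1586 + 4·18.1 = 5957 μs.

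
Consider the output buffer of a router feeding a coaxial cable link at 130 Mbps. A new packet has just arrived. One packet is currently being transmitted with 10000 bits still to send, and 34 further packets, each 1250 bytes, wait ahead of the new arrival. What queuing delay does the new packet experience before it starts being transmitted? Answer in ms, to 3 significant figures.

Each queued packet: L/R = 10000/130000000 = 0.0769231 ms.
34 queued → 2.61538 ms.
Plus remaining 10000 bits of current packet: 0.0769231 ms.
Queuing delay = 2.69 ms.

2.69 ms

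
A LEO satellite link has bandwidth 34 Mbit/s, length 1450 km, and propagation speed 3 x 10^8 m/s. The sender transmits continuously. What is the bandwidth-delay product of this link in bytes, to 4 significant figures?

20540 bytes

Propagation delay = 1450000 / 300000000 = 0.00483333 s.
BDP = R × t_prop = 34000000 × 0.00483333 = 164333 bits.
In bytes: 164333/8 = 20540 bytes.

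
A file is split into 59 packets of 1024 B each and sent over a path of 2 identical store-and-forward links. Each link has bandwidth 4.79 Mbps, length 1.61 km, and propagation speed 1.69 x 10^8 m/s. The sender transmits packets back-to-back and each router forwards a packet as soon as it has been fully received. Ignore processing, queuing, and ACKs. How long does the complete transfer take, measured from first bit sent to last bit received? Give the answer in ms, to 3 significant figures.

Per-hop transmission t_tx = L/R = 8192/4790000 = 1.71023 ms.
Per-hop propagation t_prop = 1610/169000000 = 0.00952663 ms.
Pipeline fill: first packet needs 2·t_tx to clear all hops; remaining 58 packets each add one t_tx.
Total = (2+59-1)·t_tx + 2·t_prop = 60·1.71023 + 2·0.00952663 = 103 ms.

103 ms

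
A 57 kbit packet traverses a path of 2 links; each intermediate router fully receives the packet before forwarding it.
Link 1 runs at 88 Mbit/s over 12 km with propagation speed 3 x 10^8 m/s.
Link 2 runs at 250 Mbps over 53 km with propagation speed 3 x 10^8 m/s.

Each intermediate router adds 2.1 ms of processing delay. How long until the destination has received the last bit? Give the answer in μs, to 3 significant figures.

L = 57000 bits.
Transmission delays (L/R per hop): 647.727, 228 μs; sum = 875.727 μs.
Propagation delays (d/s per hop): 40, 176.667 μs; sum = 216.667 μs.
Processing at 1 router(s): 1 × 2.1 ms = 2100 μs.
End-to-end = 3190 μs.

3190 μs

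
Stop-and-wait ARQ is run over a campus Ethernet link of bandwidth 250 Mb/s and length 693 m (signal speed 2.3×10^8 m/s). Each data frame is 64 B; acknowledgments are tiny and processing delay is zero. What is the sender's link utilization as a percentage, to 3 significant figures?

t_tx = L/R = 512/250000000 = 2.048e-06 s.
t_prop = 693/2.3e+08 = 3.01304e-06 s; RTT = 6.02609e-06 s.
Cycle = t_tx + RTT = 8.07409e-06 s.
Utilization = t_tx / cycle = 2.048e-06/8.07409e-06 = 25.4 %.

25.4 %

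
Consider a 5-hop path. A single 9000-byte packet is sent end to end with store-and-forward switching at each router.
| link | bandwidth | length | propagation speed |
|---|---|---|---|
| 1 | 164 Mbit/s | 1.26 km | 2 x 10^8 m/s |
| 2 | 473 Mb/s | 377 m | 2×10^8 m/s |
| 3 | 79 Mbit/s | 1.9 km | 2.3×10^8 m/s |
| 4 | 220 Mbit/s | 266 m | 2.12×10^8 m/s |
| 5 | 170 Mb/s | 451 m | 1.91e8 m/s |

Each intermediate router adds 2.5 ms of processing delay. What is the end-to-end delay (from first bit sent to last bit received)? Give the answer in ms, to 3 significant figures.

L = 9000 × 8 = 72000 bits.
Transmission delays (L/R per hop): 0.439024, 0.15222, 0.911392, 0.327273, 0.423529 ms; sum = 2.25344 ms.
Propagation delays (d/s per hop): 0.0063, 0.001885, 0.00826087, 0.00125472, 0.00236126 ms; sum = 0.0200618 ms.
Processing at 4 router(s): 4 × 2.5 ms = 10 ms.
End-to-end = 12.3 ms.

12.3 ms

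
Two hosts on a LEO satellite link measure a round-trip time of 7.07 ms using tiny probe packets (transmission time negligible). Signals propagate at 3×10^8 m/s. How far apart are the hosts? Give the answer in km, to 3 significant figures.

One-way propagation = RTT/2 = 3.535 ms.
d = s × t = 300000000 × 0.003535 = 1060 km.

1060 km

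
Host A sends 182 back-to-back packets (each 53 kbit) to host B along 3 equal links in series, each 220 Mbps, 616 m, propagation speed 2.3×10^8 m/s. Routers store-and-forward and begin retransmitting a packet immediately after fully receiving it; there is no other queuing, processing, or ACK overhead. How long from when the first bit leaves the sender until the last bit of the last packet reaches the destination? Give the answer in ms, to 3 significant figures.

Per-hop transmission t_tx = L/R = 53000/220000000 = 0.240909 ms.
Per-hop propagation t_prop = 616/2.3e+08 = 0.00267826 ms.
Pipeline fill: first packet needs 3·t_tx to clear all hops; remaining 181 packets each add one t_tx.
Total = (3+182-1)·t_tx + 3·t_prop = 184·0.240909 + 3·0.00267826 = 44.3 ms.

44.3 ms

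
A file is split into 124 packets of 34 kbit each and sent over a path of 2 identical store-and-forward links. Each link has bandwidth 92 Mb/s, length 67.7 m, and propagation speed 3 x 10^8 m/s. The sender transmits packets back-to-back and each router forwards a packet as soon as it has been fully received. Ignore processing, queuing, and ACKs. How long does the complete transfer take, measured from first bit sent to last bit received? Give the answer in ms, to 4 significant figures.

Per-hop transmission t_tx = L/R = 34000/92000000 = 0.369565 ms.
Per-hop propagation t_prop = 67.7/300000000 = 0.000225667 ms.
Pipeline fill: first packet needs 2·t_tx to clear all hops; remaining 123 packets each add one t_tx.
Total = (2+124-1)·t_tx + 2·t_prop = 125·0.369565 + 2·0.000225667 = 46.20 ms.

46.20 ms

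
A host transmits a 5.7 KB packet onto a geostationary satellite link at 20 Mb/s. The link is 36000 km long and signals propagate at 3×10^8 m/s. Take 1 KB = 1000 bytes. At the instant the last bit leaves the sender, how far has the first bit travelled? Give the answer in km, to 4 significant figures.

684.0 km

t_tx = L/R = 45600/20000000 = 0.00228 s.
Distance = s × t_tx = 300000000 × 0.00228 = 684.0 km.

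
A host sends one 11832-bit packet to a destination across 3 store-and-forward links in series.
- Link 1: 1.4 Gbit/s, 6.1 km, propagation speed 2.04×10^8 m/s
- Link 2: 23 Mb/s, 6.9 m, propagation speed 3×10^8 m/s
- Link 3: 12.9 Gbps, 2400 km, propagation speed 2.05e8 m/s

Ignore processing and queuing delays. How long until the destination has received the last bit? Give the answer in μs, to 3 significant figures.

Transmission delays (L/R per hop): 8.45143, 514.435, 0.917209 μs; sum = 523.803 μs.
Propagation delays (d/s per hop): 29.902, 0.023, 11707.3 μs; sum = 11737.2 μs.
End-to-end = 12300 μs.

12300 μs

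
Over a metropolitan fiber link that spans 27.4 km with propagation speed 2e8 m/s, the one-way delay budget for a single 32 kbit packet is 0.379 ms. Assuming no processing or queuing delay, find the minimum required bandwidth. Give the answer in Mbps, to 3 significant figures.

Propagation delay = 27400 / 200000000 = 0.137 ms.
Transmission budget = 0.379 − 0.137 = 0.242 ms.
R ≥ L / t_tx = 32000 bits / 0.000242 s = 132 Mbps.

132 Mbps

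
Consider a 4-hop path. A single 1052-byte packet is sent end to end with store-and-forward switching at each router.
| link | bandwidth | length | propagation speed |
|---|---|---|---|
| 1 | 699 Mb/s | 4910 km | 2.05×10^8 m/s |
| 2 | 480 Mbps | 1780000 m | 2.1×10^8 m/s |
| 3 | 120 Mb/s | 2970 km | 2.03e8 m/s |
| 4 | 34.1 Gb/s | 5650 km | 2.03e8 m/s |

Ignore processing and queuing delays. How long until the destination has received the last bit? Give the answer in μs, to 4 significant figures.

L = 1052 × 8 = 8416 bits.
Transmission delays (L/R per hop): 12.0401, 17.5333, 70.1333, 0.246804 μs; sum = 99.9535 μs.
Propagation delays (d/s per hop): 23951.2, 8476.19, 14630.5, 27832.5 μs; sum = 74890.5 μs.
End-to-end = 74990 μs.

74990 μs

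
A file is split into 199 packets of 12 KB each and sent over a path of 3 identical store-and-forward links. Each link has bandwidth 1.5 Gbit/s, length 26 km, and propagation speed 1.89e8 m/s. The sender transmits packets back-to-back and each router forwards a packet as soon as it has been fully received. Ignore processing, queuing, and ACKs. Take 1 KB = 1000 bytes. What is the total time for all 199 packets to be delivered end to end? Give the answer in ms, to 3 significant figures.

Per-hop transmission t_tx = L/R = 96000/1500000000 = 0.064 ms.
Per-hop propagation t_prop = 26000/189000000 = 0.137566 ms.
Pipeline fill: first packet needs 3·t_tx to clear all hops; remaining 198 packets each add one t_tx.
Total = (3+199-1)·t_tx + 3·t_prop = 201·0.064 + 3·0.137566 = 13.3 ms.

13.3 ms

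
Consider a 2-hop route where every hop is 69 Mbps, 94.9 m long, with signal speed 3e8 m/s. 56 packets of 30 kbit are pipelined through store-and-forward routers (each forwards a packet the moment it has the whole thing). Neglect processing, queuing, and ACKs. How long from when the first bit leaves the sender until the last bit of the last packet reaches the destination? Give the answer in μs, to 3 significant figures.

Per-hop transmission t_tx = L/R = 30000/69000000 = 434.783 μs.
Per-hop propagation t_prop = 94.9/300000000 = 0.316333 μs.
Pipeline fill: first packet needs 2·t_tx to clear all hops; remaining 55 packets each add one t_tx.
Total = (2+56-1)·t_tx + 2·t_prop = 57·434.783 + 2·0.316333 = 24800 μs.

24800 μs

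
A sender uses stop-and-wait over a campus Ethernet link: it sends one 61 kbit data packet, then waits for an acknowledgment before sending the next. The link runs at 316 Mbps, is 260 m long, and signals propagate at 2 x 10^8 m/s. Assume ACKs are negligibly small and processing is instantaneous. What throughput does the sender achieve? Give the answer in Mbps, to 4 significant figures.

311.8 Mbps

t_tx = L/R = 61000/316000000 = 0.000193038 s.
t_prop = 260/200000000 = 1.3e-06 s; RTT = 2.6e-06 s.
Cycle = t_tx + RTT = 0.000195638 s.
Throughput = L / cycle = 61000 / 0.000195638 = 311.8 Mbps.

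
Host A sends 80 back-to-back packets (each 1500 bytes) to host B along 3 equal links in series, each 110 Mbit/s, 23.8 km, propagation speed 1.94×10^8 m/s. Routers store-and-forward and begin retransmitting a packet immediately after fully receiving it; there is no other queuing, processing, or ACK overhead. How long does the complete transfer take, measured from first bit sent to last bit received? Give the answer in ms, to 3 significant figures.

Per-hop transmission t_tx = L/R = 12000/110000000 = 0.109091 ms.
Per-hop propagation t_prop = 23800/194000000 = 0.12268 ms.
Pipeline fill: first packet needs 3·t_tx to clear all hops; remaining 79 packets each add one t_tx.
Total = (3+80-1)·t_tx + 3·t_prop = 82·0.109091 + 3·0.12268 = 9.31 ms.

9.31 ms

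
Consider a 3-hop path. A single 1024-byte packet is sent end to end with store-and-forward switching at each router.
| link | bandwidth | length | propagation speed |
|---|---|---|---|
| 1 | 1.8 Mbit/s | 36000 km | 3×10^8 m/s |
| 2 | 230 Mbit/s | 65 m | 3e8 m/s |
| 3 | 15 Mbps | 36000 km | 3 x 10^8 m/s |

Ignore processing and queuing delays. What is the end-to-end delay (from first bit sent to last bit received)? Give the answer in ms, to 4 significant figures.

245.1 ms

L = 1024 × 8 = 8192 bits.
Transmission delays (L/R per hop): 4.55111, 0.0356174, 0.546133 ms; sum = 5.13286 ms.
Propagation delays (d/s per hop): 120, 0.000216667, 120 ms; sum = 240 ms.
End-to-end = 245.1 ms.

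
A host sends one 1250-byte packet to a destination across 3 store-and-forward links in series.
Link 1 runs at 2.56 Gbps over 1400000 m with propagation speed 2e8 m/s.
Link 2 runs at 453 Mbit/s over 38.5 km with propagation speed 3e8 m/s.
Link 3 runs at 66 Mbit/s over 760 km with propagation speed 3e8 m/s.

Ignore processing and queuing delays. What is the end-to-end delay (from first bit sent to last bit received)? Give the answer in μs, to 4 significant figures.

9839 μs

L = 1250 × 8 = 10000 bits.
Transmission delays (L/R per hop): 3.90625, 22.0751, 151.515 μs; sum = 177.496 μs.
Propagation delays (d/s per hop): 7000, 128.333, 2533.33 μs; sum = 9661.67 μs.
End-to-end = 9839 μs.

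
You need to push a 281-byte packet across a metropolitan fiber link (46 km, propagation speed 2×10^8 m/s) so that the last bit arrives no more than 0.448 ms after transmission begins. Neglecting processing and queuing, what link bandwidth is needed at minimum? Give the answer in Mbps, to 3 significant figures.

10.3 Mbps

L = 2248 bits.
Propagation delay = 46000 / 200000000 = 0.23 ms.
Transmission budget = 0.448 − 0.23 = 0.218 ms.
R ≥ L / t_tx = 2248 bits / 0.000218 s = 10.3 Mbps.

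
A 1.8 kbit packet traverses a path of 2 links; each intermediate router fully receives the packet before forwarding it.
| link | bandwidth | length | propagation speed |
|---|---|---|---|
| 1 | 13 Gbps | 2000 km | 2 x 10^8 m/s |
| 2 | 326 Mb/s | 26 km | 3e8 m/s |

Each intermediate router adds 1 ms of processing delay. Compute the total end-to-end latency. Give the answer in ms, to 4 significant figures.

L = 1800 bits.
Transmission delays (L/R per hop): 0.000138462, 0.00552147 ms; sum = 0.00565993 ms.
Propagation delays (d/s per hop): 10, 0.0866667 ms; sum = 10.0867 ms.
Processing at 1 router(s): 1 × 1 ms = 1 ms.
End-to-end = 11.09 ms.

11.09 ms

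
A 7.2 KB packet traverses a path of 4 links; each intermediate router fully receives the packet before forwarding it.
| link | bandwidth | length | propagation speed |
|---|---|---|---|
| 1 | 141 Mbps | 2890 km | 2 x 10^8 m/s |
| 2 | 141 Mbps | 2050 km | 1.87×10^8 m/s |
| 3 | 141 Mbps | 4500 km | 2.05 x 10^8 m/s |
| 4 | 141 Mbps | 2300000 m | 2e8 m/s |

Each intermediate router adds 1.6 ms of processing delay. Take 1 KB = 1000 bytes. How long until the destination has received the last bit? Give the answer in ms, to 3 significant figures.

65.3 ms

L = 57600 bits.
Transmission delay per hop = L/R = 57600/141000000 = 0.408511 ms; 4 hops → 1.63404 ms.
Propagation delays (d/s per hop): 14.45, 10.9626, 21.9512, 11.5 ms; sum = 58.8638 ms.
Processing at 3 router(s): 3 × 1.6 ms = 4.8 ms.
End-to-end = 65.3 ms.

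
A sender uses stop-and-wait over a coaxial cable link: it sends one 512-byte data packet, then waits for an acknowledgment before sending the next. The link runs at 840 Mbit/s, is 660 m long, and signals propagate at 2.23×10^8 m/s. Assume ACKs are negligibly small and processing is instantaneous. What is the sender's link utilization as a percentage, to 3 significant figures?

t_tx = L/R = 4096/840000000 = 4.87619e-06 s.
t_prop = 660/223000000 = 2.95964e-06 s; RTT = 5.91928e-06 s.
Cycle = t_tx + RTT = 1.07955e-05 s.
Utilization = t_tx / cycle = 4.87619e-06/1.07955e-05 = 45.2 %.

45.2 %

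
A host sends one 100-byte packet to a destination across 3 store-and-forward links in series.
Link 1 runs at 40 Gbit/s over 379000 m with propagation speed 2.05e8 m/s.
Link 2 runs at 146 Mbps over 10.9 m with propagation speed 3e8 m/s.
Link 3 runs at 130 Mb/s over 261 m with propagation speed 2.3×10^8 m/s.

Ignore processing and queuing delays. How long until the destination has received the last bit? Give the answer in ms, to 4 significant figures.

L = 100 × 8 = 800 bits.
Transmission delays (L/R per hop): 2e-05, 0.00547945, 0.00615385 ms; sum = 0.0116533 ms.
Propagation delays (d/s per hop): 1.84878, 3.63333e-05, 0.00113478 ms; sum = 1.84995 ms.
End-to-end = 1.862 ms.

1.862 ms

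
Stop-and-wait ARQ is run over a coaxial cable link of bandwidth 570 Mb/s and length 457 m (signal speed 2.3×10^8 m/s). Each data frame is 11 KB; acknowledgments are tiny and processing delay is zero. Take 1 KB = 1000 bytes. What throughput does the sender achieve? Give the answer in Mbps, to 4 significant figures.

555.7 Mbps

t_tx = L/R = 88000/570000000 = 0.000154386 s.
t_prop = 457/2.3e+08 = 1.98696e-06 s; RTT = 3.97391e-06 s.
Cycle = t_tx + RTT = 0.00015836 s.
Throughput = L / cycle = 88000 / 0.00015836 = 555.7 Mbps.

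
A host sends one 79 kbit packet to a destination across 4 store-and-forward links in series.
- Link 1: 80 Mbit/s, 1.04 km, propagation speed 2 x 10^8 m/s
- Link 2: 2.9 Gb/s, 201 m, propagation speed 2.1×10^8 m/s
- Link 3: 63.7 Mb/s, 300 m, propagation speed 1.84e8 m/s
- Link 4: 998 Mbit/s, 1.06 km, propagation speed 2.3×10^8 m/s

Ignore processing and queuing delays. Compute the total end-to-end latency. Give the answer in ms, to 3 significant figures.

L = 79000 bits.
Transmission delays (L/R per hop): 0.9875, 0.0272414, 1.24019, 0.0791583 ms; sum = 2.33409 ms.
Propagation delays (d/s per hop): 0.0052, 0.000957143, 0.00163043, 0.0046087 ms; sum = 0.0123963 ms.
End-to-end = 2.35 ms.

2.35 ms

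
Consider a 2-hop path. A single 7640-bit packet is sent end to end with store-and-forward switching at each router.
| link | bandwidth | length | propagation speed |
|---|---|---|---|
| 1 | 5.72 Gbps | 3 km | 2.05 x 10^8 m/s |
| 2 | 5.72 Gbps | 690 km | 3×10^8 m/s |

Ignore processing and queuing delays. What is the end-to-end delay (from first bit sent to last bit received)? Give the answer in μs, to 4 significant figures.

Transmission delay per hop = L/R = 7640/5720000000 = 1.33566 μs; 2 hops → 2.67133 μs.
Propagation delays (d/s per hop): 14.6341, 2300 μs; sum = 2314.63 μs.
End-to-end = 2317 μs.

2317 μs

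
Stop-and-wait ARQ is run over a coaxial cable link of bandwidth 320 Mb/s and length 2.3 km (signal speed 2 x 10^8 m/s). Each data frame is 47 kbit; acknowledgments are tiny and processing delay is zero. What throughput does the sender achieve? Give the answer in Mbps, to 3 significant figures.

t_tx = L/R = 47000/320000000 = 0.000146875 s.
t_prop = 2300/200000000 = 1.15e-05 s; RTT = 2.3e-05 s.
Cycle = t_tx + RTT = 0.000169875 s.
Throughput = L / cycle = 47000 / 0.000169875 = 277 Mbps.

277 Mbps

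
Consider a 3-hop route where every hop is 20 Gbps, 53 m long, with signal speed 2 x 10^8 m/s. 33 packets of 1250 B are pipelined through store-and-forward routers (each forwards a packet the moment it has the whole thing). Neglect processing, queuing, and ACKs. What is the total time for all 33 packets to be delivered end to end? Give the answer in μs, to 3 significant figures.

18.3 μs

Per-hop transmission t_tx = L/R = 10000/20000000000 = 0.5 μs.
Per-hop propagation t_prop = 53/200000000 = 0.265 μs.
Pipeline fill: first packet needs 3·t_tx to clear all hops; remaining 32 packets each add one t_tx.
Total = (3+33-1)·t_tx + 3·t_prop = 35·0.5 + 3·0.265 = 18.3 μs.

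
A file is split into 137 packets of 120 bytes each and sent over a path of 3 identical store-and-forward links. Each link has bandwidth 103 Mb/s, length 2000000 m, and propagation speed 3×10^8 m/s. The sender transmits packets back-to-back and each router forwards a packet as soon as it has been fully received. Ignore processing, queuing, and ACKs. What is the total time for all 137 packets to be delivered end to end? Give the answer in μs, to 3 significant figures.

Per-hop transmission t_tx = L/R = 960/103000000 = 9.32039 μs.
Per-hop propagation t_prop = 2000000/300000000 = 6666.67 μs.
Pipeline fill: first packet needs 3·t_tx to clear all hops; remaining 136 packets each add one t_tx.
Total = (3+137-1)·t_tx + 3·t_prop = 139·9.32039 + 3·6666.67 = 21300 μs.

21300 μs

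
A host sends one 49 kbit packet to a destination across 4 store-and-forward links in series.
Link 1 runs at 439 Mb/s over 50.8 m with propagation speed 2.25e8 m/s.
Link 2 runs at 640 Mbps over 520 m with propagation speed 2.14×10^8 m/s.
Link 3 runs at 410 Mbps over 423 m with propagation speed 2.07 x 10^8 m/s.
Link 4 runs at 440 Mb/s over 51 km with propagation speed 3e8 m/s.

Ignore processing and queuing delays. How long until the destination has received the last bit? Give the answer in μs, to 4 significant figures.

L = 49000 bits.
Transmission delays (L/R per hop): 111.617, 76.5625, 119.512, 111.364 μs; sum = 419.056 μs.
Propagation delays (d/s per hop): 0.225778, 2.42991, 2.04348, 170 μs; sum = 174.699 μs.
End-to-end = 593.8 μs.

593.8 μs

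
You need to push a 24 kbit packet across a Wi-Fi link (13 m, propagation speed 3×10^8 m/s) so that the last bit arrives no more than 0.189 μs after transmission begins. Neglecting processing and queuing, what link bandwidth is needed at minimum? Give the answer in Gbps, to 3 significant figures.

165 Gbps

Propagation delay = 13 / 300000000 = 0.0433333 μs.
Transmission budget = 0.189 − 0.0433333 = 0.145667 μs.
R ≥ L / t_tx = 24000 bits / 1.45667e-07 s = 165 Gbps.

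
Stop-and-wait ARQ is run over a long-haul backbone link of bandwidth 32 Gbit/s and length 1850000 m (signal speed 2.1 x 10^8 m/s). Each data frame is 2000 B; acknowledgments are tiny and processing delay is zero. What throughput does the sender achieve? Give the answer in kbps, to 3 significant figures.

908 kbps

t_tx = L/R = 16000/32000000000 = 5e-07 s.
t_prop = 1850000/210000000 = 0.00880952 s; RTT = 0.017619 s.
Cycle = t_tx + RTT = 0.0176195 s.
Throughput = L / cycle = 16000 / 0.0176195 = 908 kbps.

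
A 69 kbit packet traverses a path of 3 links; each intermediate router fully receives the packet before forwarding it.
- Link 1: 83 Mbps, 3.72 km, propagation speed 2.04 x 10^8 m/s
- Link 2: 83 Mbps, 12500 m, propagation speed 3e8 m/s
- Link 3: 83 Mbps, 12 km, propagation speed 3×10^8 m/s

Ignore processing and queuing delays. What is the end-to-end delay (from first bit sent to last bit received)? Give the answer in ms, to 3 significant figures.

L = 69000 bits.
Transmission delay per hop = L/R = 69000/83000000 = 0.831325 ms; 3 hops → 2.49398 ms.
Propagation delays (d/s per hop): 0.0182353, 0.0416667, 0.04 ms; sum = 0.099902 ms.
End-to-end = 2.59 ms.

2.59 ms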